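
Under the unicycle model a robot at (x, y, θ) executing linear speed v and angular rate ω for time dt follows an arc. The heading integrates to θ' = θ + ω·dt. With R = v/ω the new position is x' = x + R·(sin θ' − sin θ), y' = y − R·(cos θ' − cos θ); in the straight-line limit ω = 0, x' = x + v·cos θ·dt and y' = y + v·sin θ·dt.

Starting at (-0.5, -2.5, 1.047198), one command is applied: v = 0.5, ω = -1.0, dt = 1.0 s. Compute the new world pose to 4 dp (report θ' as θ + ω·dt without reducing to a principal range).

(-0.0906, -2.2506, 0.0472)

θ' = 1.0472 + -1.0·1.0 = 0.0472
R = v/ω = 0.5/-1.0 = -0.5000
x' = -0.5 + -0.5000·(sin 0.0472 − sin 1.0472) = -0.0906
y' = -2.5 − -0.5000·(cos 0.0472 − cos 1.0472) = -2.2506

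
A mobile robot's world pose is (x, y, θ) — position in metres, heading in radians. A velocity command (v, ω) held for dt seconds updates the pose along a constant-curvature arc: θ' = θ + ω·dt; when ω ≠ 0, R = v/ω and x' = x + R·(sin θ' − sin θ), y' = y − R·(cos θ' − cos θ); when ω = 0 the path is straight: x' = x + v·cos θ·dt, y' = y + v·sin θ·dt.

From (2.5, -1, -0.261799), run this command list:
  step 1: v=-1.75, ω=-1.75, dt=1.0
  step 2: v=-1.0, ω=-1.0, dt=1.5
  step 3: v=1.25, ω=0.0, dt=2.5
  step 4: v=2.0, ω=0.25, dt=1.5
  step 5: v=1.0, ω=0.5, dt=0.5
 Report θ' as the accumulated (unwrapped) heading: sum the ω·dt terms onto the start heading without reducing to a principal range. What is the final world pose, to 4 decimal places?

step 1: θ'=-2.0118 (R=1.0000) → pose (1.8545, 0.3928, -2.0118)
step 2: θ'=-3.5118 (R=1.0000) → pose (3.1206, 0.8982, -3.5118)
step 3: θ'=-3.5118 (straight) → pose (0.2073, 2.0288, -3.5118)
step 4: θ'=-3.1368 (R=8.0000) → pose (-2.7255, 2.5707, -3.1368)
step 5: θ'=-2.8868 (R=2.0000) → pose (-3.2200, 2.5062, -2.8868)

(-3.2200, 2.5062, -2.8868)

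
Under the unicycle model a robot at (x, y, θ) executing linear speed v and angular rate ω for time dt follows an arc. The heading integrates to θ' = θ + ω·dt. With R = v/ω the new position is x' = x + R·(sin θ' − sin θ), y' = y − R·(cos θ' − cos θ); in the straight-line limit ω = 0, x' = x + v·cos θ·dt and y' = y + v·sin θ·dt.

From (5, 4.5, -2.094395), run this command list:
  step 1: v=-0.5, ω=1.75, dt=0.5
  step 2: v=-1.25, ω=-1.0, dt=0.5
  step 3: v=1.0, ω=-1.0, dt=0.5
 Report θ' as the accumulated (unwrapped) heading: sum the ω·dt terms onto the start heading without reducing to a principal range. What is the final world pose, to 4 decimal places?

(4.7662, 4.9005, -2.2194)

step 1: θ'=-1.2194 (R=-0.2857) → pose (5.0208, 4.7412, -1.2194)
step 2: θ'=-1.7194 (R=1.2500) → pose (4.9582, 5.3565, -1.7194)
step 3: θ'=-2.2194 (R=-1.0000) → pose (4.7662, 4.9005, -2.2194)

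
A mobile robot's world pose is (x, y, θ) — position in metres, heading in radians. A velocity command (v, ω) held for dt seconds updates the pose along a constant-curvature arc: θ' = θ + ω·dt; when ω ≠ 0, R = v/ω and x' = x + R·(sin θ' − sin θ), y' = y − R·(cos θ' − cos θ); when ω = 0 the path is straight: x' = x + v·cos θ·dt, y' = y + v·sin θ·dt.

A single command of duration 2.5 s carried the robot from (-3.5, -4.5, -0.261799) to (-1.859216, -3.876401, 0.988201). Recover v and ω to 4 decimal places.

v = 0.7500, ω = 0.5000

Δθ = 0.988201 − -0.261799 = 1.250000
ω = Δθ/dt = 1.250000/2.5 = 0.5000
R = Δx/(sin θ' − sin θ) = 1.5000
v = R·ω = 1.5000·0.5000 = 0.7500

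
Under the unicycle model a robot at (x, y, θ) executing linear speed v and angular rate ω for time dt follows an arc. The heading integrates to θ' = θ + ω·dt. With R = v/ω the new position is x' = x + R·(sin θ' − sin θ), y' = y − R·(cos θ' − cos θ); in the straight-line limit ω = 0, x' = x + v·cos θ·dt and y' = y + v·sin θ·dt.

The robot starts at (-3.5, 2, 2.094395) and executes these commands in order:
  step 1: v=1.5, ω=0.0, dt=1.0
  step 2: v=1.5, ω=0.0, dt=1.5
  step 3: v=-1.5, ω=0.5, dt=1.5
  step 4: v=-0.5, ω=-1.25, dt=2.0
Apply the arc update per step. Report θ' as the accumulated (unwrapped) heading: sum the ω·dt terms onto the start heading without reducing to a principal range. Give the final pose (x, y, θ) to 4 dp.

(-3.6375, 3.1201, 0.3444)

step 1: θ'=2.0944 (straight) → pose (-4.2500, 3.2990, 2.0944)
step 2: θ'=2.0944 (straight) → pose (-5.3750, 5.2476, 2.0944)
step 3: θ'=2.8444 (R=-3.0000) → pose (-3.6554, 3.8791, 2.8444)
step 4: θ'=0.3444 (R=0.4000) → pose (-3.6375, 3.1201, 0.3444)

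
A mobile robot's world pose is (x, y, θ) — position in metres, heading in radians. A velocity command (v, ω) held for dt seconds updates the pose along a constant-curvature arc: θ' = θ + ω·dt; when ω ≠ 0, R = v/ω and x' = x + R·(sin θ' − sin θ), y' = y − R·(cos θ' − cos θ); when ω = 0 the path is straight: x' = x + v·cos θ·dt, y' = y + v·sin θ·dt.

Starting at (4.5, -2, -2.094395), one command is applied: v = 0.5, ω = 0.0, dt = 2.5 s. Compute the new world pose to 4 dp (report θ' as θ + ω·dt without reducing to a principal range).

(3.8750, -3.0825, -2.0944)

θ' = -2.0944 + 0.0·2.5 = -2.0944
ω = 0 → straight: x' = 4.5 + 0.5·cos(-2.0944)·2.5 = 3.8750
y' = -2 + 0.5·sin(-2.0944)·2.5 = -3.0825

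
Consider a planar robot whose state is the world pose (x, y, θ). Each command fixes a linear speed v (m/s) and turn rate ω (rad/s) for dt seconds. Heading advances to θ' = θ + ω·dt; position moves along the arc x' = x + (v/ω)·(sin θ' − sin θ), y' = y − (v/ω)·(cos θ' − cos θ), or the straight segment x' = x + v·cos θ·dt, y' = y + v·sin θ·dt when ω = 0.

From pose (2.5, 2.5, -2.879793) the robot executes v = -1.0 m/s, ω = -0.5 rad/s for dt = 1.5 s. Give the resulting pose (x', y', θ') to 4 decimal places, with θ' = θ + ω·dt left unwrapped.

(3.9557, 2.3345, -3.6298)

θ' = -2.8798 + -0.5·1.5 = -3.6298
R = v/ω = -1.0/-0.5 = 2.0000
x' = 2.5 + 2.0000·(sin -3.6298 − sin -2.8798) = 3.9557
y' = 2.5 − 2.0000·(cos -3.6298 − cos -2.8798) = 2.3345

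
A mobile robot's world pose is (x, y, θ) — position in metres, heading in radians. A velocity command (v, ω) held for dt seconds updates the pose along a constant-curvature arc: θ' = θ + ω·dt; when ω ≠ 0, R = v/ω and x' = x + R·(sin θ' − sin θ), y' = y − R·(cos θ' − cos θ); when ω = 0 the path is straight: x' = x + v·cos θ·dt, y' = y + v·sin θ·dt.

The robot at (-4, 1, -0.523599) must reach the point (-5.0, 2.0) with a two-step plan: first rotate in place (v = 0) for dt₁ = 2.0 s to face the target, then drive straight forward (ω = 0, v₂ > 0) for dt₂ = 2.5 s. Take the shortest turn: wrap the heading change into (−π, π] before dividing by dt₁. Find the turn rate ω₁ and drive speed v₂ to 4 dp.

ω₁ = 1.4399, v₂ = 0.5657

heading to target = atan2(2−1, -5−-4) = 2.3562
Δθ = wrap(2.3562 − -0.5236) = 2.8798; ω₁ = Δθ/dt₁ = 1.4399
distance = √((-5−-4)² + (2−1)²) = 1.4142; v₂ = distance/dt₂ = 0.5657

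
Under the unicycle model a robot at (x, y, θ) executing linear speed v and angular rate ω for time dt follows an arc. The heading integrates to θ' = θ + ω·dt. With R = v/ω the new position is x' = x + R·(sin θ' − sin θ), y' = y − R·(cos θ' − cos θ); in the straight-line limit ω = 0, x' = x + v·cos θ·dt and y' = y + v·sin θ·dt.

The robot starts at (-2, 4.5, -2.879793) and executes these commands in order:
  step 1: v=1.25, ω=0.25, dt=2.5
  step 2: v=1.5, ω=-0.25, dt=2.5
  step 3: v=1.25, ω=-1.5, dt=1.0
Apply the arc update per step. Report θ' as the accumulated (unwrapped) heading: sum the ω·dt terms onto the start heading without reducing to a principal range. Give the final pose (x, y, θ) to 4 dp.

(-8.6819, 1.3585, -4.3798)

step 1: θ'=-2.2548 (R=5.0000) → pose (-4.5812, 2.8298, -2.2548)
step 2: θ'=-2.8798 (R=-6.0000) → pose (-7.6786, 0.8257, -2.8798)
step 3: θ'=-4.3798 (R=-0.8333) → pose (-8.6819, 1.3585, -4.3798)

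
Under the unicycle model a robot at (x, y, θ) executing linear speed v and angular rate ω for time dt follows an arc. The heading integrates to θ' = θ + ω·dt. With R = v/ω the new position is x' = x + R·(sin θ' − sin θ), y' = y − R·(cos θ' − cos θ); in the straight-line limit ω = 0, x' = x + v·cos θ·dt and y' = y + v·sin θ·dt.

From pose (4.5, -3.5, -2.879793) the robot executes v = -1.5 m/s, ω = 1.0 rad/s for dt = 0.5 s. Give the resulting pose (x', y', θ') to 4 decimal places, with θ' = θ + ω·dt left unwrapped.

θ' = -2.8798 + 1.0·0.5 = -2.3798
R = v/ω = -1.5/1.0 = -1.5000
x' = 4.5 + -1.5000·(sin -2.3798 − sin -2.8798) = 5.1471
y' = -3.5 − -1.5000·(cos -2.3798 − cos -2.8798) = -3.1365

(5.1471, -3.1365, -2.3798)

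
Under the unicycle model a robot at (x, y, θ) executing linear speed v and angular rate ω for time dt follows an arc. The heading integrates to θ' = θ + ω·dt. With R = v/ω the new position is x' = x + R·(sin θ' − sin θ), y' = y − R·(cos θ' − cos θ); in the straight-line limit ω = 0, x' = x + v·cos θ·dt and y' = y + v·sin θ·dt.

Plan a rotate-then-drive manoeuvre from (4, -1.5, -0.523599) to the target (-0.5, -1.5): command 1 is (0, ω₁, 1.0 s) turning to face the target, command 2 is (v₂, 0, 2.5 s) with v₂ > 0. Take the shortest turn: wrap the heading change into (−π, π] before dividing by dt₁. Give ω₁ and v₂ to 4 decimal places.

ω₁ = -2.6180, v₂ = 1.8000

heading to target = atan2(-1.5−-1.5, -0.5−4) = 3.1416
Δθ = wrap(3.1416 − -0.5236) = -2.6180; ω₁ = Δθ/dt₁ = -2.6180
distance = √((-0.5−4)² + (-1.5−-1.5)²) = 4.5000; v₂ = distance/dt₂ = 1.8000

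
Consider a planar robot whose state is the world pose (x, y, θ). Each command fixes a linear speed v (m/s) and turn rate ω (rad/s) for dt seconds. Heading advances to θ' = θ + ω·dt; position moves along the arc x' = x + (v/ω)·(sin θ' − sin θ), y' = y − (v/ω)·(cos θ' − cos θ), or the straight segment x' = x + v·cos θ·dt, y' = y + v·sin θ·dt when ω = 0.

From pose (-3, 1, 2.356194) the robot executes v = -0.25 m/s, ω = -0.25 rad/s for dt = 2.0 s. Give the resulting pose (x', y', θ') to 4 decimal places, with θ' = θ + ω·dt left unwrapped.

θ' = 2.3562 + -0.25·2.0 = 1.8562
R = v/ω = -0.25/-0.25 = 1.0000
x' = -3 + 1.0000·(sin 1.8562 − sin 2.3562) = -2.7476
y' = 1 − 1.0000·(cos 1.8562 − cos 2.3562) = 0.5744

(-2.7476, 0.5744, 1.8562)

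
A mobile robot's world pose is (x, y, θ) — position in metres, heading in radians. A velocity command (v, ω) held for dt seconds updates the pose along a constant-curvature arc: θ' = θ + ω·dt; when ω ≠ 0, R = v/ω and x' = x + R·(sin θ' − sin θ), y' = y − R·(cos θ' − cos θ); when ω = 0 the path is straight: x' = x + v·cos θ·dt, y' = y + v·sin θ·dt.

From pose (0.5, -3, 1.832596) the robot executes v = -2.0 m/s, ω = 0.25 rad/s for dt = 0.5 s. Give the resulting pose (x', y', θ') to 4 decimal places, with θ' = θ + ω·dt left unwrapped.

θ' = 1.8326 + 0.25·0.5 = 1.9576
R = v/ω = -2.0/0.25 = -8.0000
x' = 0.5 + -8.0000·(sin 1.9576 − sin 1.8326) = 0.8184
y' = -3 − -8.0000·(cos 1.9576 − cos 1.8326) = -3.9473

(0.8184, -3.9473, 1.9576)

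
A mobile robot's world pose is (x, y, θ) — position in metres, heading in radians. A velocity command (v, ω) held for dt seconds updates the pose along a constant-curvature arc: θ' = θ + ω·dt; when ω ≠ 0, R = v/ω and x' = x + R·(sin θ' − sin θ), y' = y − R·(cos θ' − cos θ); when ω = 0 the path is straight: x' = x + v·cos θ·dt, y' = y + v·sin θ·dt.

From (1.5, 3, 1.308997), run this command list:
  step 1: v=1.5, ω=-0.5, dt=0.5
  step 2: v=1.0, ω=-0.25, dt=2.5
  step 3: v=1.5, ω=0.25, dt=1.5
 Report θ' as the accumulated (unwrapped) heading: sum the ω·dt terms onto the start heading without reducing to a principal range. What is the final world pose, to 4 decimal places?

(5.4062, 6.6654, 0.8090)

step 1: θ'=1.0590 (R=-3.0000) → pose (1.7822, 3.6928, 1.0590)
step 2: θ'=0.4340 (R=-4.0000) → pose (3.5876, 5.3630, 0.4340)
step 3: θ'=0.8090 (R=6.0000) → pose (5.4062, 6.6654, 0.8090)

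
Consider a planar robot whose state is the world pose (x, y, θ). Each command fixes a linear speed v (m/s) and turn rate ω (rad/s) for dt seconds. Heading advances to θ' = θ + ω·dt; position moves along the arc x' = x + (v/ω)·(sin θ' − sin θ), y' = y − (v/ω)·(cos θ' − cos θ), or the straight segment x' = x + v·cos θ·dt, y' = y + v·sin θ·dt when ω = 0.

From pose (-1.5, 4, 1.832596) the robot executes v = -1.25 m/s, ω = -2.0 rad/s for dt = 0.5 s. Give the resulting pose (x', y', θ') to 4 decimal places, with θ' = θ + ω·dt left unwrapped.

(-1.6414, 3.4176, 0.8326)

θ' = 1.8326 + -2.0·0.5 = 0.8326
R = v/ω = -1.25/-2.0 = 0.6250
x' = -1.5 + 0.6250·(sin 0.8326 − sin 1.8326) = -1.6414
y' = 4 − 0.6250·(cos 0.8326 − cos 1.8326) = 3.4176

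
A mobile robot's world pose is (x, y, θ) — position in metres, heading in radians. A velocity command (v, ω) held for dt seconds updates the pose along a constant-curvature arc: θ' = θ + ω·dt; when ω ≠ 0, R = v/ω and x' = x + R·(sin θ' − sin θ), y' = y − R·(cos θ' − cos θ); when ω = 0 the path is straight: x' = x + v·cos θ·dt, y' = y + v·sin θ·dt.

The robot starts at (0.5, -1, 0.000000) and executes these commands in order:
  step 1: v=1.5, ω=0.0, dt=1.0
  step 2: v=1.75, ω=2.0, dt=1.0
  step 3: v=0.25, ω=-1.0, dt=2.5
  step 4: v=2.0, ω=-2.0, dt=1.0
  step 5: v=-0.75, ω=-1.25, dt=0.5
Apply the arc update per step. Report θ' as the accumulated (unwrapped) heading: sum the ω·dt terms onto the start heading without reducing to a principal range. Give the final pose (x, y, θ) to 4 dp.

step 1: θ'=0.0000 (straight) → pose (2.0000, -1.0000, 0.0000)
step 2: θ'=2.0000 (R=0.8750) → pose (2.7956, 0.2391, 2.0000)
step 3: θ'=-0.5000 (R=-0.2500) → pose (3.1428, 0.5626, -0.5000)
step 4: θ'=-2.5000 (R=-1.0000) → pose (3.2619, -1.1162, -2.5000)
step 5: θ'=-3.1250 (R=0.6000) → pose (3.6110, -0.9969, -3.1250)

(3.6110, -0.9969, -3.1250)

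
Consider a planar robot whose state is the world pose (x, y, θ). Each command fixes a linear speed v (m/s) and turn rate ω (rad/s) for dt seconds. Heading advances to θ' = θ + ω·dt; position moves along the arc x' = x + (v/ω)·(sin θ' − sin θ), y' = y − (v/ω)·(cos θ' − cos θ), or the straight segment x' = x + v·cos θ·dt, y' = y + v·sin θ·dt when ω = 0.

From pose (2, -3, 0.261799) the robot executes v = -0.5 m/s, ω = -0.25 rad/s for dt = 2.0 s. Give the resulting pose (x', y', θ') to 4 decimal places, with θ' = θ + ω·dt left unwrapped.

(1.0105, -3.0117, -0.2382)

θ' = 0.2618 + -0.25·2.0 = -0.2382
R = v/ω = -0.5/-0.25 = 2.0000
x' = 2 + 2.0000·(sin -0.2382 − sin 0.2618) = 1.0105
y' = -3 − 2.0000·(cos -0.2382 − cos 0.2618) = -3.0117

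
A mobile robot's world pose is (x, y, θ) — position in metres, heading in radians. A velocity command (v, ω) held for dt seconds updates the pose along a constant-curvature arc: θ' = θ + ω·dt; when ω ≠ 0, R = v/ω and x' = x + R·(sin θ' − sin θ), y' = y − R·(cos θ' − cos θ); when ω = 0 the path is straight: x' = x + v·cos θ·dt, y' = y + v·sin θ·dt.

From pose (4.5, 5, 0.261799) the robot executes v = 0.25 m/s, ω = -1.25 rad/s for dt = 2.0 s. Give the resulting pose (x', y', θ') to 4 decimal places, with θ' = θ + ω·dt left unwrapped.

θ' = 0.2618 + -1.25·2.0 = -2.2382
R = v/ω = 0.25/-1.25 = -0.2000
x' = 4.5 + -0.2000·(sin -2.2382 − sin 0.2618) = 4.7088
y' = 5 − -0.2000·(cos -2.2382 − cos 0.2618) = 4.6830

(4.7088, 4.6830, -2.2382)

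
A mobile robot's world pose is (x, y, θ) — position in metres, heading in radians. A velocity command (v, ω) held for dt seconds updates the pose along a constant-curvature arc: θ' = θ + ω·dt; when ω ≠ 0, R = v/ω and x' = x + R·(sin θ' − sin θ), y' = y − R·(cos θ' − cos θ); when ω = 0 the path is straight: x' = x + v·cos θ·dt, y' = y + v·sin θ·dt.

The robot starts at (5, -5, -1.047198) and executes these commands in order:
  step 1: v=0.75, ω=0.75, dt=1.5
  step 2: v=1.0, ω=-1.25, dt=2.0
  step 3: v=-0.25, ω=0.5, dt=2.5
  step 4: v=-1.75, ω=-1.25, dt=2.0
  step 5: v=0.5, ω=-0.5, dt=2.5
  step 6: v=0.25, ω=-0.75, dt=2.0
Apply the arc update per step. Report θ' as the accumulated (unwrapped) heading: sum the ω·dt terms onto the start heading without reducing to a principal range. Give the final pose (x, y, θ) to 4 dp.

(8.5633, -3.2438, -6.4222)

step 1: θ'=0.0778 (R=1.0000) → pose (5.9437, -5.4970, 0.0778)
step 2: θ'=-2.4222 (R=-0.8000) → pose (6.5331, -6.8963, -2.4222)
step 3: θ'=-1.1722 (R=-0.5000) → pose (6.6644, -6.3262, -1.1722)
step 4: θ'=-3.6722 (R=1.4000) → pose (8.6631, -4.5753, -3.6722)
step 5: θ'=-4.9222 (R=-1.0000) → pose (8.1911, -3.5045, -4.9222)
step 6: θ'=-6.4222 (R=-0.3333) → pose (8.5633, -3.2438, -6.4222)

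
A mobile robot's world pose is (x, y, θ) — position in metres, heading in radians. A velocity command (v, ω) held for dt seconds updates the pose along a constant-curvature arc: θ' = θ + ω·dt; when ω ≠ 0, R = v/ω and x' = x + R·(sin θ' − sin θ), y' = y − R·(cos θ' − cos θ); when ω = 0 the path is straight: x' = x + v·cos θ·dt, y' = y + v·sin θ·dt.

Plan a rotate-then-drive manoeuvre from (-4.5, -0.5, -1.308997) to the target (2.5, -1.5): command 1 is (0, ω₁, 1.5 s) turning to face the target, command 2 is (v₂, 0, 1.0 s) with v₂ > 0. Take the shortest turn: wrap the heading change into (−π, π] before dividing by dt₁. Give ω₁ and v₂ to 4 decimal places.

heading to target = atan2(-1.5−-0.5, 2.5−-4.5) = -0.1419
Δθ = wrap(-0.1419 − -1.3090) = 1.1671; ω₁ = Δθ/dt₁ = 0.7781
distance = √((2.5−-4.5)² + (-1.5−-0.5)²) = 7.0711; v₂ = distance/dt₂ = 7.0711

ω₁ = 0.7781, v₂ = 7.0711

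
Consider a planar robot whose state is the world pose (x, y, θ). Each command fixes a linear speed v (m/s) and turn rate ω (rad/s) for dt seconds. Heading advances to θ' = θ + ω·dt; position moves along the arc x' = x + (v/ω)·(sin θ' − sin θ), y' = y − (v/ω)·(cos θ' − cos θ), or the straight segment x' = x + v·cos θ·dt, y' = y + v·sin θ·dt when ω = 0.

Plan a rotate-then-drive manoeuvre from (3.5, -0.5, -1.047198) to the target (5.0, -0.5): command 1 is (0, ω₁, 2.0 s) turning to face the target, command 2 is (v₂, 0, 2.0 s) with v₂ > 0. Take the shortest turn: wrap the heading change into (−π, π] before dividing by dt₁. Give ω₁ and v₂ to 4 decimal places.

ω₁ = 0.5236, v₂ = 0.7500

heading to target = atan2(-0.5−-0.5, 5−3.5) = 0.0000
Δθ = wrap(0.0000 − -1.0472) = 1.0472; ω₁ = Δθ/dt₁ = 0.5236
distance = √((5−3.5)² + (-0.5−-0.5)²) = 1.5000; v₂ = distance/dt₂ = 0.7500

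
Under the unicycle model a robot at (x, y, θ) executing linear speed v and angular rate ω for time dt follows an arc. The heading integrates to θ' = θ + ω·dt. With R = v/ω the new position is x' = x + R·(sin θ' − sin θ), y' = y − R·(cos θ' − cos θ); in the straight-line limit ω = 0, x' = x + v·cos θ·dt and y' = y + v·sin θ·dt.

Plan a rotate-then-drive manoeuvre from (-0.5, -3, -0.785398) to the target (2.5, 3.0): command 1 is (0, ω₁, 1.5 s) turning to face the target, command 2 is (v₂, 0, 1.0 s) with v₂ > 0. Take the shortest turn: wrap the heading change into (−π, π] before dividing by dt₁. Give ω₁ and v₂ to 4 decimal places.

ω₁ = 1.2617, v₂ = 6.7082

heading to target = atan2(3−-3, 2.5−-0.5) = 1.1071
Δθ = wrap(1.1071 − -0.7854) = 1.8925; ω₁ = Δθ/dt₁ = 1.2617
distance = √((2.5−-0.5)² + (3−-3)²) = 6.7082; v₂ = distance/dt₂ = 6.7082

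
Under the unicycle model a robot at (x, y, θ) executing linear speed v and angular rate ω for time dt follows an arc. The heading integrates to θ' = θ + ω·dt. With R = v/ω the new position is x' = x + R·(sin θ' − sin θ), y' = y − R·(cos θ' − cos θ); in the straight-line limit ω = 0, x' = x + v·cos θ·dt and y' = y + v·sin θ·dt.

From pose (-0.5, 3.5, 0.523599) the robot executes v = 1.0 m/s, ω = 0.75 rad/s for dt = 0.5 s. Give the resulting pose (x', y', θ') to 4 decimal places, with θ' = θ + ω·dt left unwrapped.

(-0.1234, 3.8244, 0.8986)

θ' = 0.5236 + 0.75·0.5 = 0.8986
R = v/ω = 1.0/0.75 = 1.3333
x' = -0.5 + 1.3333·(sin 0.8986 − sin 0.5236) = -0.1234
y' = 3.5 − 1.3333·(cos 0.8986 − cos 0.5236) = 3.8244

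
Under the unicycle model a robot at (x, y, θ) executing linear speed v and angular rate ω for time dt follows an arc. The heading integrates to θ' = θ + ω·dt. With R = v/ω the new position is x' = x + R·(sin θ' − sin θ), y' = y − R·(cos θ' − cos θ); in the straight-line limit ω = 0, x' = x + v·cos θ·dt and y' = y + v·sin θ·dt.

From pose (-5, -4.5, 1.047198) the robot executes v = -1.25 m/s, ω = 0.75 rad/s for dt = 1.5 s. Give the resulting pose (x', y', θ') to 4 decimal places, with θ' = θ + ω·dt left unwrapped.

θ' = 1.0472 + 0.75·1.5 = 2.1722
R = v/ω = -1.25/0.75 = -1.6667
x' = -5 + -1.6667·(sin 2.1722 − sin 1.0472) = -4.9309
y' = -4.5 − -1.6667·(cos 2.1722 − cos 1.0472) = -6.2763

(-4.9309, -6.2763, 2.1722)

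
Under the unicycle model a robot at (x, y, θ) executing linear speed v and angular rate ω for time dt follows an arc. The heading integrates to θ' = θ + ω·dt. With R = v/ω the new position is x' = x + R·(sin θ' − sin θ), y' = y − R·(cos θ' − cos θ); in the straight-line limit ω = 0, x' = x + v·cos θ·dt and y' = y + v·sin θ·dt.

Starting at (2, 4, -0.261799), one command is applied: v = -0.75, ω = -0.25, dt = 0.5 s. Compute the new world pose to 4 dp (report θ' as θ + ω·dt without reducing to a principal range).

θ' = -0.2618 + -0.25·0.5 = -0.3868
R = v/ω = -0.75/-0.25 = 3.0000
x' = 2 + 3.0000·(sin -0.3868 − sin -0.2618) = 1.6448
y' = 4 − 3.0000·(cos -0.3868 − cos -0.2618) = 4.1194

(1.6448, 4.1194, -0.3868)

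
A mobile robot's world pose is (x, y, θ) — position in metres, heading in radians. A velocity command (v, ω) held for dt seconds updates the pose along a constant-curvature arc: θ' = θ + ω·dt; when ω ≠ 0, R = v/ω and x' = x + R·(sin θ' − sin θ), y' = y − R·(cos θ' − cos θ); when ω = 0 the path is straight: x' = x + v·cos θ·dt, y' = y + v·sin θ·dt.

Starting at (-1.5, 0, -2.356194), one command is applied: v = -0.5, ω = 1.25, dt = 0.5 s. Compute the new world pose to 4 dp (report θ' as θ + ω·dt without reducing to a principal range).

θ' = -2.3562 + 1.25·0.5 = -1.7312
R = v/ω = -0.5/1.25 = -0.4000
x' = -1.5 + -0.4000·(sin -1.7312 − sin -2.3562) = -1.3880
y' = 0 − -0.4000·(cos -1.7312 − cos -2.3562) = 0.2190

(-1.3880, 0.2190, -1.7312)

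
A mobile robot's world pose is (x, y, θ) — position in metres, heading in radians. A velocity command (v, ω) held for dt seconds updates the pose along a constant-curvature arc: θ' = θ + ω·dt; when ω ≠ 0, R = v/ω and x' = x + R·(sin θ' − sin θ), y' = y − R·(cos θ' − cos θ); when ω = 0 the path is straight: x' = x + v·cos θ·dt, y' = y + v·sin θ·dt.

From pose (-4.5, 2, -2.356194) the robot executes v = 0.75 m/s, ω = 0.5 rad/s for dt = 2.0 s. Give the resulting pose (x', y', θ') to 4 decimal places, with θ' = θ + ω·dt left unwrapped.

θ' = -2.3562 + 0.5·2.0 = -1.3562
R = v/ω = 0.75/0.5 = 1.5000
x' = -4.5 + 1.5000·(sin -1.3562 − sin -2.3562) = -4.9049
y' = 2 − 1.5000·(cos -1.3562 − cos -2.3562) = 0.6199

(-4.9049, 0.6199, -1.3562)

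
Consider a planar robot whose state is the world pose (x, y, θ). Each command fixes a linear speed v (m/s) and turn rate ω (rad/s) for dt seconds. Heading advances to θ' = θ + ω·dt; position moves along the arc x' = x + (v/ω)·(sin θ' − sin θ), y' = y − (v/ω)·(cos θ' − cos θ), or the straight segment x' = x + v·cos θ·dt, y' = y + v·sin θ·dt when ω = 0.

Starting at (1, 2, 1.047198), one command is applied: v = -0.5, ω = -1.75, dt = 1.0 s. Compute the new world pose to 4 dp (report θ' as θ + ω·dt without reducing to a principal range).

θ' = 1.0472 + -1.75·1.0 = -0.7028
R = v/ω = -0.5/-1.75 = 0.2857
x' = 1 + 0.2857·(sin -0.7028 − sin 1.0472) = 0.5679
y' = 2 − 0.2857·(cos -0.7028 − cos 1.0472) = 1.9248

(0.5679, 1.9248, -0.7028)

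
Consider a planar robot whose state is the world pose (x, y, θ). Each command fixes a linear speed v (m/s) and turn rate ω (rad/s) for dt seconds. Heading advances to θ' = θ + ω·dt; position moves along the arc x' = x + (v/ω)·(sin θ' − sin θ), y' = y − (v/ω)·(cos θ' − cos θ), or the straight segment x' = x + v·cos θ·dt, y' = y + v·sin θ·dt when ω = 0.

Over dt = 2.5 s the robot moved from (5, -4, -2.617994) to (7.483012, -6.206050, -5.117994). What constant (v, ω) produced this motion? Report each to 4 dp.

Δθ = -5.117994 − -2.617994 = -2.500000
ω = Δθ/dt = -2.500000/2.5 = -1.0000
R = Δx/(sin θ' − sin θ) = 1.7500
v = R·ω = 1.7500·-1.0000 = -1.7500

v = -1.7500, ω = -1.0000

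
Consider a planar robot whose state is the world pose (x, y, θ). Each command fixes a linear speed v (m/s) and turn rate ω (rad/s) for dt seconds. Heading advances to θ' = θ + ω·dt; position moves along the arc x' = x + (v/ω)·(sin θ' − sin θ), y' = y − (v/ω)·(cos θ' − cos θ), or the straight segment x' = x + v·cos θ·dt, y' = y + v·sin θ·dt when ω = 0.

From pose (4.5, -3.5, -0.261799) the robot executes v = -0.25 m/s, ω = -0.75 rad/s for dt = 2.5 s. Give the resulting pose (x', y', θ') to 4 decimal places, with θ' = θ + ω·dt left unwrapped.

θ' = -0.2618 + -0.75·2.5 = -2.1368
R = v/ω = -0.25/-0.75 = 0.3333
x' = 4.5 + 0.3333·(sin -2.1368 − sin -0.2618) = 4.3049
y' = -3.5 − 0.3333·(cos -2.1368 − cos -0.2618) = -2.9993

(4.3049, -2.9993, -2.1368)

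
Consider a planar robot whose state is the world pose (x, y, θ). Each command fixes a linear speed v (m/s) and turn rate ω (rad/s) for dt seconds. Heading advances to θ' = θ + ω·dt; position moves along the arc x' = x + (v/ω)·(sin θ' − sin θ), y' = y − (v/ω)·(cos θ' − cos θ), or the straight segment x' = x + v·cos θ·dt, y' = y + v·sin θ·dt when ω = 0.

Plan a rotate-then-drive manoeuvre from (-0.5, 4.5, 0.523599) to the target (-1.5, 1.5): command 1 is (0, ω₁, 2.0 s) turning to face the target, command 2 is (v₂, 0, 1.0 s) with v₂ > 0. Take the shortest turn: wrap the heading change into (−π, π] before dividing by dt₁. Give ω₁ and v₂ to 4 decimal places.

heading to target = atan2(1.5−4.5, -1.5−-0.5) = -1.8925
Δθ = wrap(-1.8925 − 0.5236) = -2.4161; ω₁ = Δθ/dt₁ = -1.2081
distance = √((-1.5−-0.5)² + (1.5−4.5)²) = 3.1623; v₂ = distance/dt₂ = 3.1623

ω₁ = -1.2081, v₂ = 3.1623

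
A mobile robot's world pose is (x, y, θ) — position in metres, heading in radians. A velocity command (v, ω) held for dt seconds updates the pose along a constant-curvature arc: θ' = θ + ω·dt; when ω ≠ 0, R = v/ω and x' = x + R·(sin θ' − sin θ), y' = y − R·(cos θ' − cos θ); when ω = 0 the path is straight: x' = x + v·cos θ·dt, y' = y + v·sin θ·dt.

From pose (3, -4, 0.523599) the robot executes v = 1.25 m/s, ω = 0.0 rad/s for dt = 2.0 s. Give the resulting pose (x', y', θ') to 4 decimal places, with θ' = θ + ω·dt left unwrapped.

θ' = 0.5236 + 0.0·2.0 = 0.5236
ω = 0 → straight: x' = 3 + 1.25·cos(0.5236)·2.0 = 5.1651
y' = -4 + 1.25·sin(0.5236)·2.0 = -2.7500

(5.1651, -2.7500, 0.5236)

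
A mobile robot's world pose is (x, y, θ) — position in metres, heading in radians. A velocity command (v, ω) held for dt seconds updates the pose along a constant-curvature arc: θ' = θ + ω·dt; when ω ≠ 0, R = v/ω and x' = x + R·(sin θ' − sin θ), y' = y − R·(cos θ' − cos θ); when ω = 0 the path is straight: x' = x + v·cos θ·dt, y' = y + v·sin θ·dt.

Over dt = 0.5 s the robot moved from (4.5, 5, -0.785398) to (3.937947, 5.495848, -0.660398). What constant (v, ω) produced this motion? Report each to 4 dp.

Δθ = -0.660398 − -0.785398 = 0.125000
ω = Δθ/dt = 0.125000/0.5 = 0.2500
R = Δx/(sin θ' − sin θ) = -6.0000
v = R·ω = -6.0000·0.2500 = -1.5000

v = -1.5000, ω = 0.2500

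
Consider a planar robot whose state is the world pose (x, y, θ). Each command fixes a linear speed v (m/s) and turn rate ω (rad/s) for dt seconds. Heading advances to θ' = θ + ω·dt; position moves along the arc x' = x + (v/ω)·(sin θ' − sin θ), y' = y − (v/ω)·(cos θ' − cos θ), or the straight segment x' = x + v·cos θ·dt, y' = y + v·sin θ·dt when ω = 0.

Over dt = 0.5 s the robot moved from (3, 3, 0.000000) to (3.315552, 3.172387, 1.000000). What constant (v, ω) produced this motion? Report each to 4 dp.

Δθ = 1.000000 − 0.000000 = 1.000000
ω = Δθ/dt = 1.000000/0.5 = 2.0000
R = Δx/(sin θ' − sin θ) = 0.3750
v = R·ω = 0.3750·2.0000 = 0.7500

v = 0.7500, ω = 2.0000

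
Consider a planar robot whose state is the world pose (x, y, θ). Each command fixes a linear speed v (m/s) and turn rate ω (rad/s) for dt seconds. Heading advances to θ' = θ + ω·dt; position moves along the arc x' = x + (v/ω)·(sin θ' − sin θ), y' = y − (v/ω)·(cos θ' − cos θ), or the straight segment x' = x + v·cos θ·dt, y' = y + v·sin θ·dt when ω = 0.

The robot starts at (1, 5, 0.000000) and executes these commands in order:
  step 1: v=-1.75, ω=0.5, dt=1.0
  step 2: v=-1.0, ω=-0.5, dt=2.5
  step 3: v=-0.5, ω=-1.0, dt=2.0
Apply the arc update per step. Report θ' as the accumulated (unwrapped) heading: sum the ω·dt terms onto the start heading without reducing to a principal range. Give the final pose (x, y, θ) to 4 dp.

step 1: θ'=0.5000 (R=-3.5000) → pose (-0.6780, 4.5715, 0.5000)
step 2: θ'=-0.7500 (R=2.0000) → pose (-3.0001, 4.8633, -0.7500)
step 3: θ'=-2.7500 (R=0.5000) → pose (-2.8501, 5.6913, -2.7500)

(-2.8501, 5.6913, -2.7500)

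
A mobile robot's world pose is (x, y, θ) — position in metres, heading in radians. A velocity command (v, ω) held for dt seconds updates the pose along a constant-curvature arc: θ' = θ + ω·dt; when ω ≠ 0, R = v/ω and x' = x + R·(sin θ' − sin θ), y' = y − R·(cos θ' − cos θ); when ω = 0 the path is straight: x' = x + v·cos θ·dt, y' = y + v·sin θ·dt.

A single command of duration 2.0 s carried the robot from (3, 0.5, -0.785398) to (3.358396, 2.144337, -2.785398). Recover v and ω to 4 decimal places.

Δθ = -2.785398 − -0.785398 = -2.000000
ω = Δθ/dt = -2.000000/2.0 = -1.0000
R = −Δy/(cos θ' − cos θ) = 1.0000
v = R·ω = 1.0000·-1.0000 = -1.0000

v = -1.0000, ω = -1.0000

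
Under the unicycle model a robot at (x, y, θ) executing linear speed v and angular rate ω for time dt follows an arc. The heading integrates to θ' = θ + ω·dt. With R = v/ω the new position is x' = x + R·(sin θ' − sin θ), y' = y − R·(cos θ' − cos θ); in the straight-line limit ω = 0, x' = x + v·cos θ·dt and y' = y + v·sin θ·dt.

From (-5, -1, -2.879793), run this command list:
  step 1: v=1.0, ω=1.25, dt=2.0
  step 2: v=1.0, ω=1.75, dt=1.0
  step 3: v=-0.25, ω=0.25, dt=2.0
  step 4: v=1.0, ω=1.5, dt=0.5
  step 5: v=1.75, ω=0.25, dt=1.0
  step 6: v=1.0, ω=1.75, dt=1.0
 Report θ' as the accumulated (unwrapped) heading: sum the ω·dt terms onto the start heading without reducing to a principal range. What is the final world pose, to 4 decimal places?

(-6.9305, -2.0357, 4.6202)

step 1: θ'=-0.3798 (R=0.8000) → pose (-5.0895, -2.5157, -0.3798)
step 2: θ'=1.3702 (R=0.5714) → pose (-4.3177, -2.0989, 1.3702)
step 3: θ'=1.8702 (R=-1.0000) → pose (-4.2933, -2.5931, 1.8702)
step 4: θ'=2.6202 (R=0.6667) → pose (-4.5982, -2.2116, 2.6202)
step 5: θ'=2.8702 (R=7.0000) → pose (-6.2083, -1.5377, 2.8702)
step 6: θ'=4.6202 (R=0.5714) → pose (-6.9305, -2.0357, 4.6202)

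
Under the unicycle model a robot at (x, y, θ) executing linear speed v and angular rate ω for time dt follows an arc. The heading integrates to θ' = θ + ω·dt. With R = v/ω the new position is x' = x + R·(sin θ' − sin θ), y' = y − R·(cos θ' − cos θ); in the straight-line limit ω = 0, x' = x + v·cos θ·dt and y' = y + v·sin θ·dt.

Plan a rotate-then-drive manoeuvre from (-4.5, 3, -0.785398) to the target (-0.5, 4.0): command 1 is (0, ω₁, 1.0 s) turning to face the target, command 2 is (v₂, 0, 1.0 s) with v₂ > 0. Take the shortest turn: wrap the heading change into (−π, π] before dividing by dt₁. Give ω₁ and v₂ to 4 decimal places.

heading to target = atan2(4−3, -0.5−-4.5) = 0.2450
Δθ = wrap(0.2450 − -0.7854) = 1.0304; ω₁ = Δθ/dt₁ = 1.0304
distance = √((-0.5−-4.5)² + (4−3)²) = 4.1231; v₂ = distance/dt₂ = 4.1231

ω₁ = 1.0304, v₂ = 4.1231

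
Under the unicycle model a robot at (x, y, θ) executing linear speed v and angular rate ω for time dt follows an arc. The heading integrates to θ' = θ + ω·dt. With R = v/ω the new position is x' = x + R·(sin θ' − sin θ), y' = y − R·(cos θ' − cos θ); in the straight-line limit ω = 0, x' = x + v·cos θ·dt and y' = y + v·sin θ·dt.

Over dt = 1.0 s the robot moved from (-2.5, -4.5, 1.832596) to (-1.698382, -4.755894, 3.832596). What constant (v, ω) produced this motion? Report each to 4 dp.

v = -1.0000, ω = 2.0000

Δθ = 3.832596 − 1.832596 = 2.000000
ω = Δθ/dt = 2.000000/1.0 = 2.0000
R = Δx/(sin θ' − sin θ) = -0.5000
v = R·ω = -0.5000·2.0000 = -1.0000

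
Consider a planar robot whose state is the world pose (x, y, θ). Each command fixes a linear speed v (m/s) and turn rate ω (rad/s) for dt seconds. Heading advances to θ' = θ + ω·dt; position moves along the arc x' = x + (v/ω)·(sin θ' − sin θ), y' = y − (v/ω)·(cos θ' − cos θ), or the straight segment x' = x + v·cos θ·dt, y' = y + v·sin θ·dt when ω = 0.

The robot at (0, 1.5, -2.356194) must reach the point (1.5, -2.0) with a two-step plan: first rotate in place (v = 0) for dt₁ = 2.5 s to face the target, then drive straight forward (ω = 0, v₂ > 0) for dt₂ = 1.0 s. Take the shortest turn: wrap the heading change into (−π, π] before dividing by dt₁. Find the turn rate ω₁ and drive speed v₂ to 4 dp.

heading to target = atan2(-2−1.5, 1.5−0) = -1.1659
Δθ = wrap(-1.1659 − -2.3562) = 1.1903; ω₁ = Δθ/dt₁ = 0.4761
distance = √((1.5−0)² + (-2−1.5)²) = 3.8079; v₂ = distance/dt₂ = 3.8079

ω₁ = 0.4761, v₂ = 3.8079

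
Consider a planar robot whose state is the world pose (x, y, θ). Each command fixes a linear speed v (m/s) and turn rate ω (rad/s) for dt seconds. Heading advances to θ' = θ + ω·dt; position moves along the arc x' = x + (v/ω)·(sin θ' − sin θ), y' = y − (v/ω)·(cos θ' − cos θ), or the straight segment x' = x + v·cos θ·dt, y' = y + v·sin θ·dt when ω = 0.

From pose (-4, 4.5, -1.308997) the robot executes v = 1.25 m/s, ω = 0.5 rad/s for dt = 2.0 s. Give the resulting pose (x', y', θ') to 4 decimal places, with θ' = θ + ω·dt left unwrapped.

θ' = -1.3090 + 0.5·2.0 = -0.3090
R = v/ω = 1.25/0.5 = 2.5000
x' = -4 + 2.5000·(sin -0.3090 − sin -1.3090) = -2.3454
y' = 4.5 − 2.5000·(cos -0.3090 − cos -1.3090) = 2.7654

(-2.3454, 2.7654, -0.3090)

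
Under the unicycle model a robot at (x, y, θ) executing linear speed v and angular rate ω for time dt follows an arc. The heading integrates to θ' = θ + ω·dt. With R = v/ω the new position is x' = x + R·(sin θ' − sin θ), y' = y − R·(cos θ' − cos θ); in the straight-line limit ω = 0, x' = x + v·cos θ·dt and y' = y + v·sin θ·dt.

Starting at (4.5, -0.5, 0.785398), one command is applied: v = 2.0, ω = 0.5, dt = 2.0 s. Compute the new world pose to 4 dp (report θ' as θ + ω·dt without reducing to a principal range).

(5.5798, 3.1803, 1.7854)

θ' = 0.7854 + 0.5·2.0 = 1.7854
R = v/ω = 2.0/0.5 = 4.0000
x' = 4.5 + 4.0000·(sin 1.7854 − sin 0.7854) = 5.5798
y' = -0.5 − 4.0000·(cos 1.7854 − cos 0.7854) = 3.1803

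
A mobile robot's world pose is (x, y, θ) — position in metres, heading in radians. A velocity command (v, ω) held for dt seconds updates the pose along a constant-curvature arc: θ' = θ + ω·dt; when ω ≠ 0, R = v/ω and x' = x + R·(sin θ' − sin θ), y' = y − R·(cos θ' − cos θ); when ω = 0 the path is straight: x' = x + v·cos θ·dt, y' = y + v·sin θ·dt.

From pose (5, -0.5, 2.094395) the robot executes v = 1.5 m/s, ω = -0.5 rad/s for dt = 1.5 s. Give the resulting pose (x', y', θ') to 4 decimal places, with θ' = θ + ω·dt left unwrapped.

(4.6746, 1.6734, 1.3444)

θ' = 2.0944 + -0.5·1.5 = 1.3444
R = v/ω = 1.5/-0.5 = -3.0000
x' = 5 + -3.0000·(sin 1.3444 − sin 2.0944) = 4.6746
y' = -0.5 − -3.0000·(cos 1.3444 − cos 2.0944) = 1.6734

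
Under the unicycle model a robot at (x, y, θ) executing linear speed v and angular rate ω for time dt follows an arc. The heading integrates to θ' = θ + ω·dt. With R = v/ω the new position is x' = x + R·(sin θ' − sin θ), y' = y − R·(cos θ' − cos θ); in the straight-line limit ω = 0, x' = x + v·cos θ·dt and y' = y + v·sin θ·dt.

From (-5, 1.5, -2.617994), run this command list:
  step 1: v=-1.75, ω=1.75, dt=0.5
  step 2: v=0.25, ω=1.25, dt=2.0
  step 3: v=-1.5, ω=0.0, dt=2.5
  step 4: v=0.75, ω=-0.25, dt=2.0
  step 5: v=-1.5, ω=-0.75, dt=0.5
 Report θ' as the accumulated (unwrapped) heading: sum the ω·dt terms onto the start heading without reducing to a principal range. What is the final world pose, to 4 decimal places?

(-6.3524, 0.1087, -0.1180)

step 1: θ'=-1.7430 (R=-1.0000) → pose (-4.5148, 2.1947, -1.7430)
step 2: θ'=0.7570 (R=0.2000) → pose (-4.1804, 2.0150, 0.7570)
step 3: θ'=0.7570 (straight) → pose (-6.9063, -0.5603, 0.7570)
step 4: θ'=0.2570 (R=-3.0000) → pose (-5.6086, 0.1605, 0.2570)
step 5: θ'=-0.1180 (R=2.0000) → pose (-6.3524, 0.1087, -0.1180)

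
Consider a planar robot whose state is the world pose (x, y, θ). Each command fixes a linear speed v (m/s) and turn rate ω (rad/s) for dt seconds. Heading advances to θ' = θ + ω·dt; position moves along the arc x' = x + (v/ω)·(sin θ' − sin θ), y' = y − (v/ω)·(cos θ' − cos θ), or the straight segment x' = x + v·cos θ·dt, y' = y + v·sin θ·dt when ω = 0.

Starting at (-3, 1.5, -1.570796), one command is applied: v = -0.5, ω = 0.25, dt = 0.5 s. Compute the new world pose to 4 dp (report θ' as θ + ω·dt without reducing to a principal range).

(-3.0156, 1.7493, -1.4458)

θ' = -1.5708 + 0.25·0.5 = -1.4458
R = v/ω = -0.5/0.25 = -2.0000
x' = -3 + -2.0000·(sin -1.4458 − sin -1.5708) = -3.0156
y' = 1.5 − -2.0000·(cos -1.4458 − cos -1.5708) = 1.7493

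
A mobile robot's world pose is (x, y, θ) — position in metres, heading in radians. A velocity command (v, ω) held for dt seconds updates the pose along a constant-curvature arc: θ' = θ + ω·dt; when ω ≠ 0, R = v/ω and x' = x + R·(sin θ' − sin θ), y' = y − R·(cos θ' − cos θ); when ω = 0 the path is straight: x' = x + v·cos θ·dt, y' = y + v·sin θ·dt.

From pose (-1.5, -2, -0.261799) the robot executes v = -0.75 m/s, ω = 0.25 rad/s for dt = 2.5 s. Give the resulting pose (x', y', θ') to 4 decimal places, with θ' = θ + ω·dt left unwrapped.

θ' = -0.2618 + 0.25·2.5 = 0.3632
R = v/ω = -0.75/0.25 = -3.0000
x' = -1.5 + -3.0000·(sin 0.3632 − sin -0.2618) = -3.3423
y' = -2 − -3.0000·(cos 0.3632 − cos -0.2618) = -2.0935

(-3.3423, -2.0935, 0.3632)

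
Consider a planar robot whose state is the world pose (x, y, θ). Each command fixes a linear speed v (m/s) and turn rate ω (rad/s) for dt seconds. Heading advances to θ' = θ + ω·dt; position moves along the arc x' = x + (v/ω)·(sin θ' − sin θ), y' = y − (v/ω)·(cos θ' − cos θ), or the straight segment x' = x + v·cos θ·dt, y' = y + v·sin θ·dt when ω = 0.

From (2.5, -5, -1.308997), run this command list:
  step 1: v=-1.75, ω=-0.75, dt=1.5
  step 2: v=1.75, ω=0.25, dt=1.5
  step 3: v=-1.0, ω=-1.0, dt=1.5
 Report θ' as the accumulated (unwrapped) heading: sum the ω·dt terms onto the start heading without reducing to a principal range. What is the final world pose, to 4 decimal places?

(2.8935, -4.2140, -3.5590)

step 1: θ'=-2.4340 (R=2.3333) → pose (3.2371, -2.6229, -2.4340)
step 2: θ'=-2.0590 (R=7.0000) → pose (1.6050, -4.6592, -2.0590)
step 3: θ'=-3.5590 (R=1.0000) → pose (2.8935, -4.2140, -3.5590)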